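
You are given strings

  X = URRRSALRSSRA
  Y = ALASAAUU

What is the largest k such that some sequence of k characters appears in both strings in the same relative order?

4

Let dp[i][j] be the LCS length of the first i characters of X and the first j characters of Y. dp[i][j] = dp[i-1][j-1]+1 when the i-th and j-th characters match, else max(dp[i-1][j], dp[i][j-1]).
    ·  A  L  A  S  A  A  U  U
 ·  0  0  0  0  0  0  0  0  0
 U  0  0  0  0  0  0  0  1  1
 R  0  0  0  0  0  0  0  1  1
 R  0  0  0  0  0  0  0  1  1
 R  0  0  0  0  0  0  0  1  1
 S  0  0  0  0  1  1  1  1  1
 A  0  1  1  1  1  2  2  2  2
 L  0  1  2  2  2  2  2  2  2
 R  0  1  2  2  2  2  2  2  2
 S  0  1  2  2  3  3  3  3  3
 S  0  1  2  2  3  3  3  3  3
 R  0  1  2  2  3  3  3  3  3
 A  0  1  2  3  3  4  4  4  4
dp[12][8] = 4. One LCS (by backtracking along matches): ALSA.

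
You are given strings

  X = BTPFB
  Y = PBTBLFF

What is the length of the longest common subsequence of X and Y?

3

Match B (X #1, Y #2), then T (X #2, Y #3), then F (X #4, Y #7) — 3 characters in the same relative order in both. The LCS DP gives dp[5][7] = 3, so this is optimal.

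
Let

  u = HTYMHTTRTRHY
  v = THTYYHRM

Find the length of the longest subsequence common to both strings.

Match H at u[1]=v[2], T at u[2]=v[3], Y at u[3]=v[5], H at u[5]=v[6], R at u[8]=v[7] — 5 characters in the same relative order in both. dp[12][8] = 5 confirms this is the maximum.

5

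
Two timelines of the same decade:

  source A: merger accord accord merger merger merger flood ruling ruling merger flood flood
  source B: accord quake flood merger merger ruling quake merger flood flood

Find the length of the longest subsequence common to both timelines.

7

One common subsequence of length 7: accord [2,1], then merger [5,4], then merger [6,5], then ruling [8,6], then merger [10,8], then flood [11,9], then flood [12,10]. The LCS DP gives dp[12][10] = 7, so this is optimal.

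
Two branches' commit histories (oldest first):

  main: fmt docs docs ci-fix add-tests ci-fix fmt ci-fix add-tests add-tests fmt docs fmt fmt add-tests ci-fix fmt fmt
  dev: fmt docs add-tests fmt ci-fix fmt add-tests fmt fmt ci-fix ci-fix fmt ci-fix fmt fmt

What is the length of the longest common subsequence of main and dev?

Pick fmt [1,1], then docs [3,2], then add-tests [5,3], then ci-fix [6,5], then fmt [7,6], then add-tests [10,7], then fmt [11,8], then fmt [13,9], then fmt [14,12], then ci-fix [16,13], then fmt [17,14], then fmt [18,15]; all 12 commits appear in both, in order. The LCS DP gives dp[18][15] = 12, so this is optimal.

12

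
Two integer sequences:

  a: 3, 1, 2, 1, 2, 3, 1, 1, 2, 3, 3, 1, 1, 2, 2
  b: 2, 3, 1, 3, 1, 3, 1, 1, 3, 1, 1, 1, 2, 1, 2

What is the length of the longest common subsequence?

One common subsequence of length 11: 3 [1,2], then 1 [2,3], then 1 [4,5], then 3 [6,6], then 1 [7,7], then 1 [8,8], then 3 [10,9], then 1 [12,11], then 1 [13,12], then 2 [14,13], then 2 [15,15]. dp[15][15] = 11 confirms this is the maximum.

11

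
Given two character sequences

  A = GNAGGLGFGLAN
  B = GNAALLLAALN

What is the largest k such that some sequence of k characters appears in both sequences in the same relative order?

7

Pick G at A[1]=B[1], then N at A[2]=B[2], then A at A[3]=B[4], then L at A[6]=B[6], then L at A[10]=B[7], then A at A[11]=B[9], then N at A[12]=B[11]; all 7 characters appear in both, in order. dp[12][11] = 7 confirms this is the maximum.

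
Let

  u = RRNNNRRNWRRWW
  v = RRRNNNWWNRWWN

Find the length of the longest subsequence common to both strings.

9

Match R at u[1]=v[2]; then R at u[2]=v[3]; then N at u[3]=v[4]; then N at u[4]=v[5]; then N at u[5]=v[6]; then N at u[8]=v[9]; then R at u[11]=v[10]; then W at u[12]=v[11]; then W at u[13]=v[12] — 9 characters in the same relative order in both. Since dp[13][13] = 9, nothing longer is possible.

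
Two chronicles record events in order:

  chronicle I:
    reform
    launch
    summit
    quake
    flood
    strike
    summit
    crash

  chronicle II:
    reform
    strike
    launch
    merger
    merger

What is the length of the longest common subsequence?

Taking reform at chronicle I[1]=chronicle II[1]; then launch at chronicle I[2]=chronicle II[3] gives a common subsequence of length 2. The LCS DP gives dp[8][5] = 2, so this is optimal.

2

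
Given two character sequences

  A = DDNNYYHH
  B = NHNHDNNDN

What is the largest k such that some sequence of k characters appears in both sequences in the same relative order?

3

Let dp[i][j] be the LCS length of the first i characters of A and the first j characters of B. dp[i][j] = dp[i-1][j-1]+1 when the i-th and j-th characters match, else max(dp[i-1][j], dp[i][j-1]).
    ·  N  H  N  H  D  N  N  D  N
 ·  0  0  0  0  0  0  0  0  0  0
 D  0  0  0  0  0  1  1  1  1  1
 D  0  0  0  0  0  1  1  1  2  2
 N  0  1  1  1  1  1  2  2  2  3
 N  0  1  1  2  2  2  2  3  3  3
 Y  0  1  1  2  2  2  2  3  3  3
 Y  0  1  1  2  2  2  2  3  3  3
 H  0  1  2  2  3  3  3  3  3  3
 H  0  1  2  2  3  3  3  3  3  3
dp[8][9] = 3. One LCS (by backtracking along matches): DDN.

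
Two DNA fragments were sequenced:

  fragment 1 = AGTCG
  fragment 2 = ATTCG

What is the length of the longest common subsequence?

Match A at fragment 1[1]=fragment 2[1]; then T at fragment 1[3]=fragment 2[3]; then C at fragment 1[4]=fragment 2[4]; then G at fragment 1[5]=fragment 2[5] — 4 bases in the same relative order in both. dp[5][5] = 4 confirms this is the maximum.

4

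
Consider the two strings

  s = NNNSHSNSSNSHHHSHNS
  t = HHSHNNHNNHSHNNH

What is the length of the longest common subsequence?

9

Match N at s[2]=t[5], N at s[3]=t[6], H at s[5]=t[7], N at s[7]=t[8], N at s[10]=t[9], H at s[14]=t[10], S at s[15]=t[11], H at s[16]=t[12], N at s[17]=t[14] — 9 characters in the same relative order in both. Since dp[18][15] = 9, nothing longer is possible.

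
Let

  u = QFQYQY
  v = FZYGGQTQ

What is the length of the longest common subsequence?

3

Taking F at u[2]=v[1]; then Q at u[3]=v[6]; then Q at u[5]=v[8] gives a common subsequence of length 3. dp[6][8] = 3 confirms this is the maximum.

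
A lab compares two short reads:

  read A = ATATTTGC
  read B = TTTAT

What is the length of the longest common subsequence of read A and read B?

4

Pick T [2,1]; then T [4,2]; then T [5,3]; then T [6,5]; all 4 bases appear in both, in order. dp[8][5] = 4 confirms this is the maximum.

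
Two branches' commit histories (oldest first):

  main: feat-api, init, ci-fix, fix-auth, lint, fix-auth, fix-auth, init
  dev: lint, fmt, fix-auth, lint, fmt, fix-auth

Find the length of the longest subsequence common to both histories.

Match fix-auth [4,3] → lint [5,4] → fix-auth [7,6] — 3 commits in the same relative order in both. The LCS DP gives dp[8][6] = 3, so this is optimal.

3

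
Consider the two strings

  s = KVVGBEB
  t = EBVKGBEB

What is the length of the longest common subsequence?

Let dp[i][j] be the LCS length of the first i characters of s and the first j characters of t. dp[i][j] = dp[i-1][j-1]+1 when the i-th and j-th characters match, else max(dp[i-1][j], dp[i][j-1]).
    ·  E  B  V  K  G  B  E  B
 ·  0  0  0  0  0  0  0  0  0
 K  0  0  0  0  1  1  1  1  1
 V  0  0  0  1  1  1  1  1  1
 V  0  0  0  1  1  1  1  1  1
 G  0  0  0  1  1  2  2  2  2
 B  0  0  1  1  1  2  3  3  3
 E  0  1  1  1  1  2  3  4  4
 B  0  1  2  2  2  2  3  4  5
dp[7][8] = 5. One LCS (by backtracking along matches): KGBEB.

5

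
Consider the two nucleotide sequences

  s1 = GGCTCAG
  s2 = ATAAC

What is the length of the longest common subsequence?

Pick T at s1[4]=s2[2], C at s1[5]=s2[5]; all 2 bases appear in both, in order, and the DP table's final entry dp[7][5] is also 2, so no common subsequence is longer.

2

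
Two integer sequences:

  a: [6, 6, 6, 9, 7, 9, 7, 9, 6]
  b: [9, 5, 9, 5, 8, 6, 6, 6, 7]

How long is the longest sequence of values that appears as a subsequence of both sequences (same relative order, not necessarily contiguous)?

Let dp[i][j] be the LCS length of the first i values of a and the first j values of b. dp[i][j] = dp[i-1][j-1]+1 when the i-th and j-th values match, else max(dp[i-1][j], dp[i][j-1]).
    ·  9  5  9  5  8  6  6  6  7
 ·  0  0  0  0  0  0  0  0  0  0
 6  0  0  0  0  0  0  1  1  1  1
 6  0  0  0  0  0  0  1  2  2  2
 6  0  0  0  0  0  0  1  2  3  3
 9  0  1  1  1  1  1  1  2  3  3
 7  0  1  1  1  1  1  1  2  3  4
 9  0  1  1  2  2  2  2  2  3  4
 7  0  1  1  2  2  2  2  2  3  4
 9  0  1  1  2  2  2  2  2  3  4
 6  0  1  1  2  2  2  3  3  3  4
dp[9][9] = 4. One LCS (by backtracking along matches): 6, 6, 6, 7.

4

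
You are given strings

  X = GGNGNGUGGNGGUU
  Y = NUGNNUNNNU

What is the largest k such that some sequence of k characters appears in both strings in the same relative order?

Pick G (X #2, Y #3), then N (X #3, Y #4), then N (X #5, Y #5), then U (X #7, Y #6), then N (X #10, Y #9), then U (X #14, Y #10); all 6 characters appear in both, in order. dp[14][10] = 6 confirms this is the maximum.

6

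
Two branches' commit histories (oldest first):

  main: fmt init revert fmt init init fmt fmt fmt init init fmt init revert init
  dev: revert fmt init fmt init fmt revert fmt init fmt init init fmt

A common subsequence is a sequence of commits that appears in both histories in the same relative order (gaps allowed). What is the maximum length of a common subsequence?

10

One common subsequence of length 10: fmt (main #1, dev #2) → init (main #2, dev #3) → fmt (main #4, dev #4) → init (main #6, dev #5) → fmt (main #7, dev #6) → fmt (main #8, dev #8) → fmt (main #9, dev #10) → init (main #10, dev #11) → init (main #11, dev #12) → fmt (main #12, dev #13). dp[15][13] = 10 confirms this is the maximum.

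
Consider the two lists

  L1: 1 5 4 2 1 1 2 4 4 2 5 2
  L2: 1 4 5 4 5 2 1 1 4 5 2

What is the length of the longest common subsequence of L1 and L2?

Match 1 (L1 #1, L2 #1) → 5 (L1 #2, L2 #3) → 4 (L1 #3, L2 #4) → 2 (L1 #4, L2 #6) → 1 (L1 #5, L2 #7) → 1 (L1 #6, L2 #8) → 4 (L1 #9, L2 #9) → 5 (L1 #11, L2 #10) → 2 (L1 #12, L2 #11) — 9 values in the same relative order in both. Since dp[12][11] = 9, nothing longer is possible.

9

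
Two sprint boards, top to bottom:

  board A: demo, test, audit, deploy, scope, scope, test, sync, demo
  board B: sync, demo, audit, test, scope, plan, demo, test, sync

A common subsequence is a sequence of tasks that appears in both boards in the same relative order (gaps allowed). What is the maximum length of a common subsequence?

Pick demo (board A #1, board B #2); then test (board A #2, board B #4); then scope (board A #5, board B #5); then test (board A #7, board B #8); then sync (board A #8, board B #9); all 5 tasks appear in both, in order. The LCS DP gives dp[9][9] = 5, so this is optimal.

5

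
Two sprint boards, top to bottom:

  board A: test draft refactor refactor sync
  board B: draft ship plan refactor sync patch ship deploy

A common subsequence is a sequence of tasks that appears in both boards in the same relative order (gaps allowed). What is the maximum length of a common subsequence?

3

One common subsequence of length 3: draft (board A #2, board B #1), refactor (board A #4, board B #4), sync (board A #5, board B #5). dp[5][8] = 3 confirms this is the maximum.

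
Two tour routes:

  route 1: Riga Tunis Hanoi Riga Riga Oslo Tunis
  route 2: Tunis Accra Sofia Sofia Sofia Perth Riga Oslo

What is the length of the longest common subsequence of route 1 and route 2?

Taking Tunis [2,1] → Riga [5,7] → Oslo [6,8] gives a common subsequence of length 3. dp[7][8] = 3 confirms this is the maximum.

3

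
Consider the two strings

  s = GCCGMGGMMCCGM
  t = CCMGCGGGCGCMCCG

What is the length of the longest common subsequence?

Pick G (s #1, t #4), C (s #2, t #5), G (s #4, t #7), G (s #6, t #8), G (s #7, t #10), M (s #9, t #12), C (s #10, t #13), C (s #11, t #14), G (s #12, t #15); all 9 characters appear in both, in order, and the DP table's final entry dp[13][15] is also 9, so no common subsequence is longer.

9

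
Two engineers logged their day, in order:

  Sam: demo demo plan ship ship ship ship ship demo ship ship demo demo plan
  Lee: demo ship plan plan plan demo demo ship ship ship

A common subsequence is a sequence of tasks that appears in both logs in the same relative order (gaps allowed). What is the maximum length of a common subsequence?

5

Taking demo (Sam #1, Lee #6) → demo (Sam #2, Lee #7) → ship (Sam #8, Lee #8) → ship (Sam #10, Lee #9) → ship (Sam #11, Lee #10) gives a common subsequence of length 5. dp[14][10] = 5 confirms this is the maximum.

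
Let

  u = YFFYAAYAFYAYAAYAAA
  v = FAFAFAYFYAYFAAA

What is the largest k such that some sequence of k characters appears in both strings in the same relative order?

One common subsequence of length 12: F at u[2]=v[1] → F at u[3]=v[3] → A at u[5]=v[4] → A at u[6]=v[6] → Y at u[7]=v[7] → F at u[9]=v[8] → Y at u[10]=v[9] → A at u[11]=v[10] → Y at u[12]=v[11] → A at u[16]=v[13] → A at u[17]=v[14] → A at u[18]=v[15]. The LCS DP gives dp[18][15] = 12, so this is optimal.

12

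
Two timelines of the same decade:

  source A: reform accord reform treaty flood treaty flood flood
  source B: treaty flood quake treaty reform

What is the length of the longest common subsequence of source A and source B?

3

Taking treaty (source A #4, source B #1) → flood (source A #5, source B #2) → treaty (source A #6, source B #4) gives a common subsequence of length 3. The LCS DP gives dp[8][5] = 3, so this is optimal.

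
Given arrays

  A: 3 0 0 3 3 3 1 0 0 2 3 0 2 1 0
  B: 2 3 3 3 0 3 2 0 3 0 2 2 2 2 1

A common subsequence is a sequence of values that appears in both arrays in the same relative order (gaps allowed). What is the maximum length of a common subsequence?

Taking 3 at A[1]=B[2] → 3 at A[4]=B[3] → 3 at A[5]=B[4] → 3 at A[6]=B[6] → 0 at A[8]=B[8] → 0 at A[9]=B[10] → 2 at A[10]=B[13] → 2 at A[13]=B[14] → 1 at A[14]=B[15] gives a common subsequence of length 9. The LCS DP gives dp[15][15] = 9, so this is optimal.

9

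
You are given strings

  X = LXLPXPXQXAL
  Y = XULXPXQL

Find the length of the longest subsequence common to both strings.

7

Let dp[i][j] be the LCS length of the first i characters of X and the first j characters of Y. dp[i][j] = dp[i-1][j-1]+1 when the i-th and j-th characters match, else max(dp[i-1][j], dp[i][j-1]).
    ·  X  U  L  X  P  X  Q  L
 ·  0  0  0  0  0  0  0  0  0
 L  0  0  0  1  1  1  1  1  1
 X  0  1  1  1  2  2  2  2  2
 L  0  1  1  2  2  2  2  2  3
 P  0  1  1  2  2  3  3  3  3
 X  0  1  1  2  3  3  4  4  4
 P  0  1  1  2  3  4  4  4  4
 X  0  1  1  2  3  4  5  5  5
 Q  0  1  1  2  3  4  5  6  6
 X  0  1  1  2  3  4  5  6  6
 A  0  1  1  2  3  4  5  6  6
 L  0  1  1  2  3  4  5  6  7
dp[11][8] = 7. One LCS (by backtracking along matches): XLXPXQL.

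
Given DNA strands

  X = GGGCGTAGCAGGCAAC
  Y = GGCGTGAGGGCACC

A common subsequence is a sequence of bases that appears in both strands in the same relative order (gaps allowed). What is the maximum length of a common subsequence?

Pick G at X[2]=Y[1]; then G at X[3]=Y[2]; then C at X[4]=Y[3]; then G at X[5]=Y[4]; then T at X[6]=Y[5]; then A at X[7]=Y[7]; then G at X[8]=Y[8]; then G at X[11]=Y[9]; then G at X[12]=Y[10]; then C at X[13]=Y[11]; then A at X[14]=Y[12]; then C at X[16]=Y[14]; all 12 bases appear in both, in order. The LCS DP gives dp[16][14] = 12, so this is optimal.

12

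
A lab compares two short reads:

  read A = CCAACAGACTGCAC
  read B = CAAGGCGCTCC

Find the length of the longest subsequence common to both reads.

Pick C at read A[2]=read B[1], A at read A[3]=read B[2], A at read A[4]=read B[3], C at read A[5]=read B[6], G at read A[7]=read B[7], C at read A[9]=read B[8], T at read A[10]=read B[9], C at read A[12]=read B[10], C at read A[14]=read B[11]; all 9 bases appear in both, in order. dp[14][11] = 9 confirms this is the maximum.

9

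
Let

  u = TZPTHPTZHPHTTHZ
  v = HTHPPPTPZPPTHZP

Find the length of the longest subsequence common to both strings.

Pick T (u #1, v #2), then P (u #3, v #6), then T (u #4, v #7), then P (u #6, v #8), then Z (u #8, v #9), then P (u #10, v #11), then T (u #13, v #12), then H (u #14, v #13), then Z (u #15, v #14); all 9 characters appear in both, in order. Since dp[15][15] = 9, nothing longer is possible.

9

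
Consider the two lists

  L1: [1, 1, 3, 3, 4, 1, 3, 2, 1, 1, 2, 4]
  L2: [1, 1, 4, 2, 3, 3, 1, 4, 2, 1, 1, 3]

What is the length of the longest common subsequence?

Taking 1 at L1[1]=L2[1]; then 1 at L1[2]=L2[2]; then 3 at L1[3]=L2[5]; then 3 at L1[4]=L2[6]; then 4 at L1[5]=L2[8]; then 2 at L1[8]=L2[9]; then 1 at L1[9]=L2[10]; then 1 at L1[10]=L2[11] gives a common subsequence of length 8. dp[12][12] = 8 confirms this is the maximum.

8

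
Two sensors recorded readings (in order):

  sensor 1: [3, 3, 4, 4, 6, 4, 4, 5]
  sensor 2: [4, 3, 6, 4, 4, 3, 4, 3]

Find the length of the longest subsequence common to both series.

Let dp[i][j] be the LCS length of the first i values of sensor 1 and the first j values of sensor 2. dp[i][j] = dp[i-1][j-1]+1 when the i-th and j-th values match, else max(dp[i-1][j], dp[i][j-1]).
    ·  4  3  6  4  4  3  4  3
 ·  0  0  0  0  0  0  0  0  0
 3  0  0  1  1  1  1  1  1  1
 3  0  0  1  1  1  1  2  2  2
 4  0  1  1  1  2  2  2  3  3
 4  0  1  1  1  2  3  3  3  3
 6  0  1  1  2  2  3  3  3  3
 4  0  1  1  2  3  3  3  4  4
 4  0  1  1  2  3  4  4  4  4
 5  0  1  1  2  3  4  4  4  4
dp[8][8] = 4. One LCS (by backtracking along matches): 3, 4, 4, 4.

4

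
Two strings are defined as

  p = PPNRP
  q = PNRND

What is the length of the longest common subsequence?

3

Match P at p[2]=q[1]; then N at p[3]=q[2]; then R at p[4]=q[3] — 3 characters in the same relative order in both. Since dp[5][5] = 3, nothing longer is possible.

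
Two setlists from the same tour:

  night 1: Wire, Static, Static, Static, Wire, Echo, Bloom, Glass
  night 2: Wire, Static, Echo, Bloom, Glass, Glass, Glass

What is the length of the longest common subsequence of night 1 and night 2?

5

One common subsequence of length 5: Wire [1,1], Static [4,2], Echo [6,3], Bloom [7,4], Glass [8,7]. Since dp[8][7] = 5, nothing longer is possible.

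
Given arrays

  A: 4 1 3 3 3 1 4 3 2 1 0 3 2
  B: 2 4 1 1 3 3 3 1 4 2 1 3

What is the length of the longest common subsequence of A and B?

Pick 4 [1,2], then 1 [2,4], then 3 [3,5], then 3 [4,6], then 3 [5,7], then 1 [6,8], then 4 [7,9], then 2 [9,10], then 1 [10,11], then 3 [12,12]; all 10 values appear in both, in order. dp[13][12] = 10 confirms this is the maximum.

10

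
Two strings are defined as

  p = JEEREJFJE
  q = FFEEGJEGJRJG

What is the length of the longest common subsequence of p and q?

5

Let dp[i][j] be the LCS length of the first i characters of p and the first j characters of q. dp[i][j] = dp[i-1][j-1]+1 when the i-th and j-th characters match, else max(dp[i-1][j], dp[i][j-1]).
    ·  F  F  E  E  G  J  E  G  J  R  J  G
 ·  0  0  0  0  0  0  0  0  0  0  0  0  0
 J  0  0  0  0  0  0  1  1  1  1  1  1  1
 E  0  0  0  1  1  1  1  2  2  2  2  2  2
 E  0  0  0  1  2  2  2  2  2  2  2  2  2
 R  0  0  0  1  2  2  2  2  2  2  3  3  3
 E  0  0  0  1  2  2  2  3  3  3  3  3  3
 J  0  0  0  1  2  2  3  3  3  4  4  4  4
 F  0  1  1  1  2  2  3  3  3  4  4  4  4
 J  0  1  1  1  2  2  3  3  3  4  4  5  5
 E  0  1  1  2  2  2  3  4  4  4  4  5  5
dp[9][12] = 5. One LCS (by backtracking along matches): EEEJJ.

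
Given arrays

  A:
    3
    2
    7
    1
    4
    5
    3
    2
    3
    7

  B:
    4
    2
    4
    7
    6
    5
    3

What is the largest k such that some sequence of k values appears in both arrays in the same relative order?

4

Match 2 (A #2, B #2) → 7 (A #3, B #4) → 5 (A #6, B #6) → 3 (A #9, B #7) — 4 values in the same relative order in both. The LCS DP gives dp[10][7] = 4, so this is optimal.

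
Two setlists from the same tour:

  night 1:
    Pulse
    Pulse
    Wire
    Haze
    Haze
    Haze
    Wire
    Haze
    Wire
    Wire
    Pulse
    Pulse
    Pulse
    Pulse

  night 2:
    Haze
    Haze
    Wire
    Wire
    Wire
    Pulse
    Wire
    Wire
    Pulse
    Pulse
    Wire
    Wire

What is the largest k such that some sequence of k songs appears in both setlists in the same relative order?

Pick Haze at night 1[5]=night 2[1]; then Haze at night 1[6]=night 2[2]; then Wire at night 1[7]=night 2[3]; then Wire at night 1[9]=night 2[4]; then Wire at night 1[10]=night 2[5]; then Pulse at night 1[11]=night 2[6]; then Pulse at night 1[12]=night 2[9]; then Pulse at night 1[13]=night 2[10]; all 8 songs appear in both, in order. Since dp[14][12] = 8, nothing longer is possible.

8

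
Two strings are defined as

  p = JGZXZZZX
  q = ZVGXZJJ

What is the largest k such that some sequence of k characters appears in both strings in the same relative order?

Match G [2,3], X [4,4], Z [5,5] — 3 characters in the same relative order in both. The LCS DP gives dp[8][7] = 3, so this is optimal.

3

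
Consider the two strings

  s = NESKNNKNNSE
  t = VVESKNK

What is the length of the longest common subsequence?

Let dp[i][j] be the LCS length of the first i characters of s and the first j characters of t. dp[i][j] = dp[i-1][j-1]+1 when the i-th and j-th characters match, else max(dp[i-1][j], dp[i][j-1]).
    ·  V  V  E  S  K  N  K
 ·  0  0  0  0  0  0  0  0
 N  0  0  0  0  0  0  1  1
 E  0  0  0  1  1  1  1  1
 S  0  0  0  1  2  2  2  2
 K  0  0  0  1  2  3  3  3
 N  0  0  0  1  2  3  4  4
 N  0  0  0  1  2  3  4  4
 K  0  0  0  1  2  3  4  5
 N  0  0  0  1  2  3  4  5
 N  0  0  0  1  2  3  4  5
 S  0  0  0  1  2  3  4  5
 E  0  0  0  1  2  3  4  5
dp[11][7] = 5. One LCS (by backtracking along matches): ESKNK.

5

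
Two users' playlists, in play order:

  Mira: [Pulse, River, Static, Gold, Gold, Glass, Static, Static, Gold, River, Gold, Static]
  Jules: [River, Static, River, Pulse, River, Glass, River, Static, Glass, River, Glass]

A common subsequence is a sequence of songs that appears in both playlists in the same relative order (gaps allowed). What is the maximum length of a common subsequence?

5

Taking Pulse [1,4] → River [2,7] → Static [3,8] → Glass [6,9] → River [10,10] gives a common subsequence of length 5, and the DP table's final entry dp[12][11] is also 5, so no common subsequence is longer.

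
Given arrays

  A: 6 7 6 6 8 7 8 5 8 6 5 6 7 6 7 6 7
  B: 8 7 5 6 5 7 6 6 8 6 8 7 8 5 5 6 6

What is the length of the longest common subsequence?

11

Match 6 (A #1, B #4), 7 (A #2, B #6), 6 (A #3, B #8), 6 (A #4, B #10), 8 (A #5, B #11), 7 (A #6, B #12), 8 (A #7, B #13), 5 (A #8, B #14), 5 (A #11, B #15), 6 (A #14, B #16), 6 (A #16, B #17) — 11 values in the same relative order in both. The LCS DP gives dp[17][17] = 11, so this is optimal.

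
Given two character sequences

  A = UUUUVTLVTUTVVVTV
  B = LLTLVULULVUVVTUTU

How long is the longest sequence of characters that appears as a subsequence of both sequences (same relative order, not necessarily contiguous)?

8

One common subsequence of length 8: U at A[1]=B[6], U at A[2]=B[8], U at A[4]=B[11], V at A[5]=B[12], V at A[8]=B[13], T at A[9]=B[14], U at A[10]=B[15], T at A[11]=B[16]. dp[16][17] = 8 confirms this is the maximum.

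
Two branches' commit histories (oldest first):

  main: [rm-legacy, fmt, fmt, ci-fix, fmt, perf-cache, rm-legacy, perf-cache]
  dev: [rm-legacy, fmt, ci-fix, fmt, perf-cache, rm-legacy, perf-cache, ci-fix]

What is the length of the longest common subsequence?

7

Pick rm-legacy (main #1, dev #1) → fmt (main #3, dev #2) → ci-fix (main #4, dev #3) → fmt (main #5, dev #4) → perf-cache (main #6, dev #5) → rm-legacy (main #7, dev #6) → perf-cache (main #8, dev #7); all 7 commits appear in both, in order. The LCS DP gives dp[8][8] = 7, so this is optimal.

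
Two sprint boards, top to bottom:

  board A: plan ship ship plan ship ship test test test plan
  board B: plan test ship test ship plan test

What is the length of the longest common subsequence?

One common subsequence of length 5: plan at board A[1]=board B[1], then ship at board A[2]=board B[3], then ship at board A[3]=board B[5], then plan at board A[4]=board B[6], then test at board A[9]=board B[7]. The LCS DP gives dp[10][7] = 5, so this is optimal.

5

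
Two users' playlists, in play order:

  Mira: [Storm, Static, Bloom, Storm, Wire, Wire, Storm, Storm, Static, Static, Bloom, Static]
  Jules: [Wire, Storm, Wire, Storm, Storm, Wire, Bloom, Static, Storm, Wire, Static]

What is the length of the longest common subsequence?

6

Match Storm (Mira #4, Jules #2), Wire (Mira #6, Jules #3), Storm (Mira #7, Jules #4), Storm (Mira #8, Jules #5), Static (Mira #9, Jules #8), Static (Mira #12, Jules #11) — 6 songs in the same relative order in both. dp[12][11] = 6 confirms this is the maximum.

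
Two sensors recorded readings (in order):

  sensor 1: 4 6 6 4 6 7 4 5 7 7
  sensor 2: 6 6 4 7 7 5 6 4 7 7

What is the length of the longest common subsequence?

Let dp[i][j] be the LCS length of the first i values of sensor 1 and the first j values of sensor 2. dp[i][j] = dp[i-1][j-1]+1 when the i-th and j-th values match, else max(dp[i-1][j], dp[i][j-1]).
    ·  6  6  4  7  7  5  6  4  7  7
 ·  0  0  0  0  0  0  0  0  0  0  0
 4  0  0  0  1  1  1  1  1  1  1  1
 6  0  1  1  1  1  1  1  2  2  2  2
 6  0  1  2  2  2  2  2  2  2  2  2
 4  0  1  2  3  3  3  3  3  3  3  3
 6  0  1  2  3  3  3  3  4  4  4  4
 7  0  1  2  3  4  4  4  4  4  5  5
 4  0  1  2  3  4  4  4  4  5  5  5
 5  0  1  2  3  4  4  5  5  5  5  5
 7  0  1  2  3  4  5  5  5  5  6  6
 7  0  1  2  3  4  5  5  5  5  6  7
dp[10][10] = 7. One LCS (by backtracking along matches): 6, 6, 4, 6, 4, 7, 7.

7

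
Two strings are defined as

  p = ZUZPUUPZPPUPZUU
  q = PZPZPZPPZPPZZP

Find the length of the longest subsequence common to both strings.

One common subsequence of length 8: Z (p #1, q #4); then Z (p #3, q #6); then P (p #4, q #7); then P (p #7, q #8); then Z (p #8, q #9); then P (p #9, q #10); then P (p #10, q #11); then P (p #12, q #14), and the DP table's final entry dp[15][14] is also 8, so no common subsequence is longer.

8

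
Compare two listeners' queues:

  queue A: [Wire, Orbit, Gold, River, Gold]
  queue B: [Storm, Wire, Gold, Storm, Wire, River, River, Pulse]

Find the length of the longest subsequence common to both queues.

One common subsequence of length 3: Wire at queue A[1]=queue B[2] → Gold at queue A[3]=queue B[3] → River at queue A[4]=queue B[7]. dp[5][8] = 3 confirms this is the maximum.

3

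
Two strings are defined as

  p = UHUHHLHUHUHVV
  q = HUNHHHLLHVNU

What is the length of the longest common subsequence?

7

Taking U at p[1]=q[2], then H at p[2]=q[4], then H at p[4]=q[5], then H at p[5]=q[6], then L at p[6]=q[8], then H at p[7]=q[9], then U at p[10]=q[12] gives a common subsequence of length 7. dp[13][12] = 7 confirms this is the maximum.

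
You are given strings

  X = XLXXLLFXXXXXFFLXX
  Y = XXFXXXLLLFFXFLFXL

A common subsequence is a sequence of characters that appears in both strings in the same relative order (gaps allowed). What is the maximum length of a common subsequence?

Taking X (X #1, Y #4), then X (X #3, Y #5), then X (X #4, Y #6), then L (X #5, Y #8), then L (X #6, Y #9), then F (X #7, Y #11), then X (X #12, Y #12), then F (X #13, Y #13), then F (X #14, Y #15), then L (X #15, Y #17) gives a common subsequence of length 10, and the DP table's final entry dp[17][17] is also 10, so no common subsequence is longer.

10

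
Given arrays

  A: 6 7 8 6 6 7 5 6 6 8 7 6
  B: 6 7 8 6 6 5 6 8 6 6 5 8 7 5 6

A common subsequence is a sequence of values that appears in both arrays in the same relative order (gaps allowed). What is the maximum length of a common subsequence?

Match 6 (A #1, B #1), then 7 (A #2, B #2), then 8 (A #3, B #3), then 6 (A #4, B #4), then 6 (A #5, B #5), then 5 (A #7, B #6), then 6 (A #8, B #9), then 6 (A #9, B #10), then 8 (A #10, B #12), then 7 (A #11, B #13), then 6 (A #12, B #15) — 11 values in the same relative order in both. The LCS DP gives dp[12][15] = 11, so this is optimal.

11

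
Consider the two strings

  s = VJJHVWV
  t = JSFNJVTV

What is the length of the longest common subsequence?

Let dp[i][j] be the LCS length of the first i characters of s and the first j characters of t. dp[i][j] = dp[i-1][j-1]+1 when the i-th and j-th characters match, else max(dp[i-1][j], dp[i][j-1]).
    ·  J  S  F  N  J  V  T  V
 ·  0  0  0  0  0  0  0  0  0
 V  0  0  0  0  0  0  1  1  1
 J  0  1  1  1  1  1  1  1  1
 J  0  1  1  1  1  2  2  2  2
 H  0  1  1  1  1  2  2  2  2
 V  0  1  1  1  1  2  3  3  3
 W  0  1  1  1  1  2  3  3  3
 V  0  1  1  1  1  2  3  3  4
dp[7][8] = 4. One LCS (by backtracking along matches): JJVV.

4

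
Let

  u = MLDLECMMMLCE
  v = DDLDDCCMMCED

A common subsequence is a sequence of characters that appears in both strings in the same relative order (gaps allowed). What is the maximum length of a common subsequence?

7

Taking L [2,3] → D [3,5] → C [6,7] → M [8,8] → M [9,9] → C [11,10] → E [12,11] gives a common subsequence of length 7. Since dp[12][12] = 7, nothing longer is possible.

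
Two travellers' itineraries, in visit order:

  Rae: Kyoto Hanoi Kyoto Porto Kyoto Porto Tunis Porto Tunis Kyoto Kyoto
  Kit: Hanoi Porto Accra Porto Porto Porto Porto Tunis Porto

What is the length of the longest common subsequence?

5

Match Hanoi (Rae #2, Kit #1) → Porto (Rae #4, Kit #6) → Porto (Rae #6, Kit #7) → Tunis (Rae #7, Kit #8) → Porto (Rae #8, Kit #9) — 5 stops in the same relative order in both. Since dp[11][9] = 5, nothing longer is possible.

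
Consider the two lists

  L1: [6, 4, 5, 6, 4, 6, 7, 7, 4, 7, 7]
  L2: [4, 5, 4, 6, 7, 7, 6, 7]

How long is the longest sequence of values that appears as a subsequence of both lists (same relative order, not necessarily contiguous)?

7

Taking 4 [2,1], 5 [3,2], 4 [5,3], 6 [6,4], 7 [7,5], 7 [8,6], 7 [11,8] gives a common subsequence of length 7. dp[11][8] = 7 confirms this is the maximum.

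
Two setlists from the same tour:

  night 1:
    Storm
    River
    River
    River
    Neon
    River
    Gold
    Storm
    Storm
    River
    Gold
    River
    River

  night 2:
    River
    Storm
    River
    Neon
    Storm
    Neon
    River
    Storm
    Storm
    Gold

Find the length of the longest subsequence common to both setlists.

7

Match Storm [1,2] → River [2,3] → Neon [5,6] → River [6,7] → Storm [8,8] → Storm [9,9] → Gold [11,10] — 7 songs in the same relative order in both. dp[13][10] = 7 confirms this is the maximum.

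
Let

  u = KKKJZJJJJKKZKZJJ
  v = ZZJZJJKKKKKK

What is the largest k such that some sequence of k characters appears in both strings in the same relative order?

7

Match J [4,3], Z [5,4], J [6,5], J [7,6], K [10,10], K [11,11], K [13,12] — 7 characters in the same relative order in both. dp[16][12] = 7 confirms this is the maximum.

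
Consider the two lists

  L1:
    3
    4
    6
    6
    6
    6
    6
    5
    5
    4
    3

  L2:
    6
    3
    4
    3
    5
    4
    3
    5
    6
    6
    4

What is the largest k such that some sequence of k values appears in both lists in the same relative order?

5

Let dp[i][j] be the LCS length of the first i values of L1 and the first j values of L2. dp[i][j] = dp[i-1][j-1]+1 when the i-th and j-th values match, else max(dp[i-1][j], dp[i][j-1]).
    ·  6  3  4  3  5  4  3  5  6  6  4
 ·  0  0  0  0  0  0  0  0  0  0  0  0
 3  0  0  1  1  1  1  1  1  1  1  1  1
 4  0  0  1  2  2  2  2  2  2  2  2  2
 6  0  1  1  2  2  2  2  2  2  3  3  3
 6  0  1  1  2  2  2  2  2  2  3  4  4
 6  0  1  1  2  2  2  2  2  2  3  4  4
 6  0  1  1  2  2  2  2  2  2  3  4  4
 6  0  1  1  2  2  2  2  2  2  3  4  4
 5  0  1  1  2  2  3  3  3  3  3  4  4
 5  0  1  1  2  2  3  3  3  4  4  4  4
 4  0  1  1  2  2  3  4  4  4  4  4  5
 3  0  1  2  2  3  3  4  5  5  5  5  5
dp[11][11] = 5. One LCS (by backtracking along matches): 3, 4, 6, 6, 4.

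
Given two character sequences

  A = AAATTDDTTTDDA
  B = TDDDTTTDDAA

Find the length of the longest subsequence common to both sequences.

9

Let dp[i][j] be the LCS length of the first i characters of A and the first j characters of B. dp[i][j] = dp[i-1][j-1]+1 when the i-th and j-th characters match, else max(dp[i-1][j], dp[i][j-1]).
    ·  T  D  D  D  T  T  T  D  D  A  A
 ·  0  0  0  0  0  0  0  0  0  0  0  0
 A  0  0  0  0  0  0  0  0  0  0  1  1
 A  0  0  0  0  0  0  0  0  0  0  1  2
 A  0  0  0  0  0  0  0  0  0  0  1  2
 T  0  1  1  1  1  1  1  1  1  1  1  2
 T  0  1  1  1  1  2  2  2  2  2  2  2
 D  0  1  2  2  2  2  2  2  3  3  3  3
 D  0  1  2  3  3  3  3  3  3  4  4  4
 T  0  1  2  3  3  4  4  4  4  4  4  4
 T  0  1  2  3  3  4  5  5  5  5  5  5
 T  0  1  2  3  3  4  5  6  6  6  6  6
 D  0  1  2  3  4  4  5  6  7  7  7  7
 D  0  1  2  3  4  4  5  6  7  8  8  8
 A  0  1  2  3  4  4  5  6  7  8  9  9
dp[13][11] = 9. One LCS (by backtracking along matches): TDDTTTDDA.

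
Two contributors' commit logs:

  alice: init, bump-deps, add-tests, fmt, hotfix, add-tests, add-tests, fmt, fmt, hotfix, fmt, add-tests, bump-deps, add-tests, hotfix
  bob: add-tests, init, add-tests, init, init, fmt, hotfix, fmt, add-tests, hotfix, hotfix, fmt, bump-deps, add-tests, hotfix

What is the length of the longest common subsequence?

One common subsequence of length 10: init (alice #1, bob #2); then add-tests (alice #3, bob #3); then fmt (alice #4, bob #6); then hotfix (alice #5, bob #7); then add-tests (alice #6, bob #9); then hotfix (alice #10, bob #11); then fmt (alice #11, bob #12); then bump-deps (alice #13, bob #13); then add-tests (alice #14, bob #14); then hotfix (alice #15, bob #15). Since dp[15][15] = 10, nothing longer is possible.

10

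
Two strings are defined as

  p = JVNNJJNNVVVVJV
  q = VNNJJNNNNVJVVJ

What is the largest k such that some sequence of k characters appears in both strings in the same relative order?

11

One common subsequence of length 11: V [2,1]; then N [3,2]; then N [4,3]; then J [5,4]; then J [6,5]; then N [7,8]; then N [8,9]; then V [9,10]; then V [11,12]; then V [12,13]; then J [13,14]. Since dp[14][14] = 11, nothing longer is possible.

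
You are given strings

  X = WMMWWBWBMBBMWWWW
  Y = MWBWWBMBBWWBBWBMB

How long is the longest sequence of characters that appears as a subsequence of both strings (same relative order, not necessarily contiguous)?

11

Pick M [3,1] → W [4,2] → W [5,4] → W [7,5] → B [8,6] → M [9,7] → B [10,8] → B [11,9] → W [13,10] → W [14,11] → W [15,14]; all 11 characters appear in both, in order. dp[16][17] = 11 confirms this is the maximum.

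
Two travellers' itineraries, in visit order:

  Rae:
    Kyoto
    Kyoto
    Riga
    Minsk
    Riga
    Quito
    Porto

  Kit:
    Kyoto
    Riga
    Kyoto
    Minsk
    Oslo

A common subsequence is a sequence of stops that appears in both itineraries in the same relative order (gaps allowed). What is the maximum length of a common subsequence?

3

One common subsequence of length 3: Kyoto at Rae[1]=Kit[1] → Kyoto at Rae[2]=Kit[3] → Minsk at Rae[4]=Kit[4]. dp[7][5] = 3 confirms this is the maximum.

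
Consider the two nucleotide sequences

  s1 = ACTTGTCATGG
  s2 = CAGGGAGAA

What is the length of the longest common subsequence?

4

Pick A (s1 #1, s2 #2) → G (s1 #5, s2 #5) → A (s1 #8, s2 #6) → G (s1 #10, s2 #7); all 4 bases appear in both, in order. Since dp[11][9] = 4, nothing longer is possible.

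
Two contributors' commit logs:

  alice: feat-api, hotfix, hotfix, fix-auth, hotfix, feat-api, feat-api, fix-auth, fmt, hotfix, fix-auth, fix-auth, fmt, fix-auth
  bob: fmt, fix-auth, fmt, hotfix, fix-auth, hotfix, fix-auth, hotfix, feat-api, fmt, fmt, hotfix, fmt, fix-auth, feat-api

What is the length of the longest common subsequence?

Match hotfix (alice #2, bob #4), hotfix (alice #3, bob #6), fix-auth (alice #4, bob #7), hotfix (alice #5, bob #8), feat-api (alice #6, bob #9), fmt (alice #9, bob #11), hotfix (alice #10, bob #12), fmt (alice #13, bob #13), fix-auth (alice #14, bob #14) — 9 commits in the same relative order in both, and the DP table's final entry dp[14][15] is also 9, so no common subsequence is longer.

9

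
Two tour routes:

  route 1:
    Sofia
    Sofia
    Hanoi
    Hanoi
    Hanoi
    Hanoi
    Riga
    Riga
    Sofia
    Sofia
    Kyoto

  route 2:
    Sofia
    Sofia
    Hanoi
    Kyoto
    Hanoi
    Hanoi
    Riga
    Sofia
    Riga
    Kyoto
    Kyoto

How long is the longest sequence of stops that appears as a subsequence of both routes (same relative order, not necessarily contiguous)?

Match Sofia at route 1[1]=route 2[1] → Sofia at route 1[2]=route 2[2] → Hanoi at route 1[3]=route 2[3] → Hanoi at route 1[5]=route 2[5] → Hanoi at route 1[6]=route 2[6] → Riga at route 1[7]=route 2[7] → Riga at route 1[8]=route 2[9] → Kyoto at route 1[11]=route 2[11] — 8 stops in the same relative order in both. The LCS DP gives dp[11][11] = 8, so this is optimal.

8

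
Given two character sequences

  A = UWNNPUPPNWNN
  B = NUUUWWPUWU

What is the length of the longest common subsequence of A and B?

5

Let dp[i][j] be the LCS length of the first i characters of A and the first j characters of B. dp[i][j] = dp[i-1][j-1]+1 when the i-th and j-th characters match, else max(dp[i-1][j], dp[i][j-1]).
    ·  N  U  U  U  W  W  P  U  W  U
 ·  0  0  0  0  0  0  0  0  0  0  0
 U  0  0  1  1  1  1  1  1  1  1  1
 W  0  0  1  1  1  2  2  2  2  2  2
 N  0  1  1  1  1  2  2  2  2  2  2
 N  0  1  1  1  1  2  2  2  2  2  2
 P  0  1  1  1  1  2  2  3  3  3  3
 U  0  1  2  2  2  2  2  3  4  4  4
 P  0  1  2  2  2  2  2  3  4  4  4
 P  0  1  2  2  2  2  2  3  4  4  4
 N  0  1  2  2  2  2  2  3  4  4  4
 W  0  1  2  2  2  3  3  3  4  5  5
 N  0  1  2  2  2  3  3  3  4  5  5
 N  0  1  2  2  2  3  3  3  4  5  5
dp[12][10] = 5. One LCS (by backtracking along matches): UWPUW.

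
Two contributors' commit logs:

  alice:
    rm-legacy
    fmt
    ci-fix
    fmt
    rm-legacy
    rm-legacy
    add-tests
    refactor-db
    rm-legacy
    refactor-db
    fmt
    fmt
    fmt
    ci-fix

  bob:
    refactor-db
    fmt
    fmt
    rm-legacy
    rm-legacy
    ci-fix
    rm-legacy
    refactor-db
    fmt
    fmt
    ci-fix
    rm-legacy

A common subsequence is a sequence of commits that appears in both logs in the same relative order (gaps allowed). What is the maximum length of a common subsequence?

9

Taking fmt [2,2], then fmt [4,3], then rm-legacy [5,4], then rm-legacy [6,5], then rm-legacy [9,7], then refactor-db [10,8], then fmt [12,9], then fmt [13,10], then ci-fix [14,11] gives a common subsequence of length 9. dp[14][12] = 9 confirms this is the maximum.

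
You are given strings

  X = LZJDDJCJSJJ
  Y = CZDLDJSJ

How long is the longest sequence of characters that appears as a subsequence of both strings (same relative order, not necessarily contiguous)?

Pick Z (X #2, Y #2), then D (X #4, Y #3), then D (X #5, Y #5), then J (X #8, Y #6), then S (X #9, Y #7), then J (X #11, Y #8); all 6 characters appear in both, in order, and the DP table's final entry dp[11][8] is also 6, so no common subsequence is longer.

6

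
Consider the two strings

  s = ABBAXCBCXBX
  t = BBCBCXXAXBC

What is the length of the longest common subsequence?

Let dp[i][j] be the LCS length of the first i characters of s and the first j characters of t. dp[i][j] = dp[i-1][j-1]+1 when the i-th and j-th characters match, else max(dp[i-1][j], dp[i][j-1]).
    ·  B  B  C  B  C  X  X  A  X  B  C
 ·  0  0  0  0  0  0  0  0  0  0  0  0
 A  0  0  0  0  0  0  0  0  1  1  1  1
 B  0  1  1  1  1  1  1  1  1  1  2  2
 B  0  1  2  2  2  2  2  2  2  2  2  2
 A  0  1  2  2  2  2  2  2  3  3  3  3
 X  0  1  2  2  2  2  3  3  3  4  4  4
 C  0  1  2  3  3  3  3  3  3  4  4  5
 B  0  1  2  3  4  4  4  4  4  4  5  5
 C  0  1  2  3  4  5  5  5  5  5  5  6
 X  0  1  2  3  4  5  6  6  6  6  6  6
 B  0  1  2  3  4  5  6  6  6  6  7  7
 X  0  1  2  3  4  5  6  7  7  7  7  7
dp[11][11] = 7. One LCS (by backtracking along matches): BBCBCXB.

7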